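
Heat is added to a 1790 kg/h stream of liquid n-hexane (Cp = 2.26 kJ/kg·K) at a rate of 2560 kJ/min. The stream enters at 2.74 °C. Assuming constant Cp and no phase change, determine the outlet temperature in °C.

Q = 2560 kJ/min = 153600 kJ/h
ΔT = Q/(ṁ·Cp) = 153600/(1790×2.26) = 37.969 K
T_out = 2.74 + 37.969 = 40.709 °C

T_out = 40.7 °C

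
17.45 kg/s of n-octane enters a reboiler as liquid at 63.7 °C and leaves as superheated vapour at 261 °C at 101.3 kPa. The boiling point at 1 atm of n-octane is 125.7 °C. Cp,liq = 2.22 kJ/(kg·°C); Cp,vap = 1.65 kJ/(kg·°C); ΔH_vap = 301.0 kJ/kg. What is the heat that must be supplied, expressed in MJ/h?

Q = 41600 MJ/h

liquid 63.7→125.7 °C: 137.64 kJ/kg
vaporisation at 125.7 °C: 301 kJ/kg
vapour 125.7→261 °C: 223.25 kJ/kg
Δh = 137.64 + 301 + 223.25 = 661.88 kJ/kg
Q = ṁ·Δh = 17.45 kg/s × 661.88 kJ/kg = 11550 kJ/s
|Q| = 11550 kW = 41580 MJ/h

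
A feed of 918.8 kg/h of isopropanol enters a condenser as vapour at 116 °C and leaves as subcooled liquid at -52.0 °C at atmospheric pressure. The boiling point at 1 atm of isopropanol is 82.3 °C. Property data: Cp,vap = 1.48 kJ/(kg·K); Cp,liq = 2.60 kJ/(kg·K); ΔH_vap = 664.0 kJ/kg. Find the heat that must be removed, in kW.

vapour 116→82.3 °C: -49.876 kJ/kg
condensation at 82.3 °C: -664 kJ/kg
liquid 82.3→-52.0 °C: -349.18 kJ/kg
Δh = -49.876 + -664 + -349.18 = -1063.1 kJ/kg
Q = ṁ·Δh = 918.8 kg/h × -1063.1 kJ/kg = -976740 kJ/h
|Q| = 271.32 kW

Q_c = 271 kW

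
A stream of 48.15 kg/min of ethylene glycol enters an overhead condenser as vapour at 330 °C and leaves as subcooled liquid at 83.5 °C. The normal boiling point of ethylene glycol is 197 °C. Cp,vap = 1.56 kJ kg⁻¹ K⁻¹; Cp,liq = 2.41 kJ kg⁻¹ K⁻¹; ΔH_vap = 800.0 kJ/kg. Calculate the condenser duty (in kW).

Q_c = 1030 kW

vapour 330→197 °C: -207.48 kJ/kg
condensation at 197 °C: -800 kJ/kg
liquid 197→83.5 °C: -273.54 kJ/kg
Δh = -207.48 + -800 + -273.54 = -1281 kJ/kg
Q = ṁ·Δh = 48.15 kg/min × -1281 kJ/kg = -61681 kJ/min
|Q| = 1028 kW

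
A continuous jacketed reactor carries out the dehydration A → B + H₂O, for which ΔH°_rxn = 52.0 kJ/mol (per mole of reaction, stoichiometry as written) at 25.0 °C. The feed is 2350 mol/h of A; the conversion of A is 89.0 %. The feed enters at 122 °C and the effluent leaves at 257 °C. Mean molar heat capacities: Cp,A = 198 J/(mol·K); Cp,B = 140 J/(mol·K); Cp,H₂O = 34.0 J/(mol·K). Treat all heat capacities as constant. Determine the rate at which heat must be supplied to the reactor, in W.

Extent of reaction ξ = 0.890 × 2350 = 2091.5 mol/h
Reaction term: ξ·ΔH°_rxn = 2091.5 × 52.0 = 108760 kJ/h
Sensible, feed 122→25 °C: -45134 kJ/h
Outlet flows (mol/h): A 258.5, B 2091.5, H₂O 2091.5
Sensible, products 25→257 °C: 96304 kJ/h
Q = ΔH = 159930 kJ/h = 44.424 kW
Heat supplied = 44424 W

Q_in = 44400 W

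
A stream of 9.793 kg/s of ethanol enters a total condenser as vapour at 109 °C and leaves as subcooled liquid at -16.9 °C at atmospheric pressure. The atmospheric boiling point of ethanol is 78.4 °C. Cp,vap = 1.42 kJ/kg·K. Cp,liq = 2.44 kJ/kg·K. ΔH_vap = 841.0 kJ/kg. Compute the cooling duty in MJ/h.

vapour 109→78.4 °C: -43.452 kJ/kg
condensation at 78.4 °C: -841 kJ/kg
liquid 78.4→-16.9 °C: -232.53 kJ/kg
Δh = -43.452 + -841 + -232.53 = -1117 kJ/kg
Q = ṁ·Δh = 9.793 kg/s × -1117 kJ/kg = -10939 kJ/s
|Q| = 10939 kW = 39379 MJ/h

Q_c = 39400 MJ/h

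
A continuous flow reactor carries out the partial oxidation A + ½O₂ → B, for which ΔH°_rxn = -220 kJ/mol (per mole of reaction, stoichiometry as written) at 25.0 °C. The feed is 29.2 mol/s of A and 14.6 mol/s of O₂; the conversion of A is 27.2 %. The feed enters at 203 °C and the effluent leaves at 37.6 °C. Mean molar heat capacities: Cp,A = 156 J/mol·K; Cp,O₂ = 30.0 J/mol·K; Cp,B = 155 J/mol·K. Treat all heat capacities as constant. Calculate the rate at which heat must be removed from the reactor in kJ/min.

Extent of reaction ξ = 0.272 × 29.2 = 7.9424 mol/s
Reaction term: ξ·ΔH°_rxn = 7.9424 × -220 = -1747.3 kJ/s
Sensible, feed 203→25 °C: -888.79 kJ/s
Outlet flows (mol/s): A 21.258, O₂ 10.629, B 7.9424
Sensible, products 25→37.6 °C: 61.313 kJ/s
Q = ΔH = -2574.8 kJ/s = -2574.8 kW
Heat removed = 154490 kJ/min

Q_out = 154000 kJ/min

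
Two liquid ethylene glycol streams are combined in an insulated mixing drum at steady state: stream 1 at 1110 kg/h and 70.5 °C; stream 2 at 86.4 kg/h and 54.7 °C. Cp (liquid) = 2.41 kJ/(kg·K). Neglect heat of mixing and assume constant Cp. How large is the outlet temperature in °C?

T_out = 69.4 °C

Energy balance with Q = 0: Σ ṁᵢCp,ᵢ(T_out − Tᵢ) = 0
Σ ṁᵢCp,ᵢTᵢ = 1110×2.41×70.5 + 86.4×2.41×54.7 = 199980
Σ ṁᵢCp,ᵢ = 1110×2.41 + 86.4×2.41 = 2883.3
T_out = 199980 / 2883.3 = 69.359 °C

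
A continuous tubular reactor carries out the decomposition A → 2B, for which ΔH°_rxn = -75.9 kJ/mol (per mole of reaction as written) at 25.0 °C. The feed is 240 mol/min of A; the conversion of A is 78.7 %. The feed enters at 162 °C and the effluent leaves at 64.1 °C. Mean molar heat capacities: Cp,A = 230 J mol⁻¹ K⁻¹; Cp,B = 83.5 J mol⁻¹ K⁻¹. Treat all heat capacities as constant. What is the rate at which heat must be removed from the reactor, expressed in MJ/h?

Extent of reaction ξ = 0.787 × 240 = 188.88 mol/min
Reaction term: ξ·ΔH°_rxn = 188.88 × -75.9 = -14336 kJ/min
Sensible, feed 162→25 °C: -7562.4 kJ/min
Outlet flows (mol/min): A 51.12, B 377.76
Sensible, products 25→64.1 °C: 1693.1 kJ/min
Q = ΔH = -20205 kJ/min = -336.76 kW
Heat removed = 1212.3 MJ/h

Q_out = 1210 MJ/h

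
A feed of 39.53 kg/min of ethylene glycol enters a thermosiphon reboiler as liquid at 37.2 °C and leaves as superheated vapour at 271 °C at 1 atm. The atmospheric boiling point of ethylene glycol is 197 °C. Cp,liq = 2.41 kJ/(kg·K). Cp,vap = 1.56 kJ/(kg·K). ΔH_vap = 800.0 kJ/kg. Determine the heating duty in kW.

Q = 857 kW

liquid 37.2→197 °C: 385.12 kJ/kg
vaporisation at 197 °C: 800 kJ/kg
vapour 197→271 °C: 115.44 kJ/kg
Δh = 385.12 + 800 + 115.44 = 1300.6 kJ/kg
Q = ṁ·Δh = 39.53 kg/min × 1300.6 kJ/kg = 51411 kJ/min
|Q| = 856.85 kW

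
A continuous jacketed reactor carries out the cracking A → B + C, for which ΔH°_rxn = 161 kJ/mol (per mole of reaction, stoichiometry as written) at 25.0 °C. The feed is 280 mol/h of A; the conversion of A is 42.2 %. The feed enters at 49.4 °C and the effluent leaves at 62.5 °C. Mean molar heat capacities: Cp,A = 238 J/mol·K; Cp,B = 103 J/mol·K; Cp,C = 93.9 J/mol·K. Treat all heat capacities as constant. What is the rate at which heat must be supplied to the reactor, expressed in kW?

Extent of reaction ξ = 0.422 × 280 = 118.16 mol/h
Reaction term: ξ·ΔH°_rxn = 118.16 × 161 = 19024 kJ/h
Sensible, feed 49.4→25 °C: -1626 kJ/h
Outlet flows (mol/h): A 161.84, B 118.16, C 118.16
Sensible, products 25→62.5 °C: 2316.9 kJ/h
Q = ΔH = 19715 kJ/h = 5.4763 kW
Heat supplied = 5.4763 kW

Q_in = 5.48 kW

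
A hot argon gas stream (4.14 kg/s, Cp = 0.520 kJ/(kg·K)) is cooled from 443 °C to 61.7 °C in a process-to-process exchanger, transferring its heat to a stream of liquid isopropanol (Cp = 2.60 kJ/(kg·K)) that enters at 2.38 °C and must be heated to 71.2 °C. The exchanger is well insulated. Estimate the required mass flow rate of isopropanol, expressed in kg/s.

Heat released by hot stream: Q = 4.14 × 0.520 × (443 − 61.7) = 820.86 kJ/s
Energy balance on cold side (adiabatic exchanger): Q = ṁ_c·Cp_c·(T_c,out − T_c,in)
ṁ_c = 820.86 / [2.60 × (71.2 − 2.38)] = 4.5876 kg/s

ṁ_c = 4.59 kg/s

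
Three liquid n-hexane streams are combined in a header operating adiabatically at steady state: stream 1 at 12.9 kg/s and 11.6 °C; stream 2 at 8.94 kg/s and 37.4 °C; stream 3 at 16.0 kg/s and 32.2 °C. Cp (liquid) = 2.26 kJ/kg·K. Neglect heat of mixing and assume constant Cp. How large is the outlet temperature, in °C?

No heat crosses the boundary, so H_out = H_in.
Σ ṁᵢCp,ᵢTᵢ = 12.9×2.26×11.6 + 8.94×2.26×37.4 + 16.0×2.26×32.2 = 2258.2
Σ ṁᵢCp,ᵢ = 12.9×2.26 + 8.94×2.26 + 16.0×2.26 = 85.518
T_out = 2258.2 / 85.518 = 26.406 °C

T_out = 26.4 °C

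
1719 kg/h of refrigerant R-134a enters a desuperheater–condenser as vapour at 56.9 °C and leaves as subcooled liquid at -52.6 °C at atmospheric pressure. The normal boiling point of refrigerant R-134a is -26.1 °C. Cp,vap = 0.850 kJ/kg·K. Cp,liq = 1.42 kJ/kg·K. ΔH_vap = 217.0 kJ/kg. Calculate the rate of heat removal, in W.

Q_c = 155000 W

vapour 56.9→-26.1 °C: -70.55 kJ/kg
condensation at -26.1 °C: -217 kJ/kg
liquid -26.1→-52.6 °C: -37.63 kJ/kg
Δh = -70.55 + -217 + -37.63 = -325.18 kJ/kg
Q = ṁ·Δh = 1719 kg/h × -325.18 kJ/kg = -558980 kJ/h
|Q| = 155.27 kW = 155270 W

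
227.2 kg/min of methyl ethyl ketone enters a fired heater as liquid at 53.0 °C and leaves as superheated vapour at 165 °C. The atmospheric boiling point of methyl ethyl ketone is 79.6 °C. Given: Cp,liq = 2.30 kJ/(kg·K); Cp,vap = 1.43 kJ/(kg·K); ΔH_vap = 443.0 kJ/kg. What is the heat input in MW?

liquid 53.0→79.6 °C: 61.18 kJ/kg
vaporisation at 79.6 °C: 443 kJ/kg
vapour 79.6→165 °C: 122.12 kJ/kg
Δh = 61.18 + 443 + 122.12 = 626.3 kJ/kg
Q = ṁ·Δh = 227.2 kg/min × 626.3 kJ/kg = 142300 kJ/min
|Q| = 2371.6 kW = 2.3716 MW

Q = 2.37 MW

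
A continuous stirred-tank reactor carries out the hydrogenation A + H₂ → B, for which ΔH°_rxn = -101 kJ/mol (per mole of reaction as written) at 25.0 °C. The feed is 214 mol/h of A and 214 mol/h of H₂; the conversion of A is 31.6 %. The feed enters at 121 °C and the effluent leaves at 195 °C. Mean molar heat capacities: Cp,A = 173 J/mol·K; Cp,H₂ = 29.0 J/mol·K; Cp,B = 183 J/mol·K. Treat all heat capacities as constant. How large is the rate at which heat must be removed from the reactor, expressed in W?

Q_out = 1070 W

Extent of reaction ξ = 0.316 × 214 = 67.624 mol/h
Reaction term: ξ·ΔH°_rxn = 67.624 × -101 = -6830 kJ/h
Sensible, feed 121→25 °C: -4149.9 kJ/h
Outlet flows (mol/h): A 146.38, H₂ 146.38, B 67.624
Sensible, products 25→195 °C: 7130.3 kJ/h
Q = ΔH = -3849.6 kJ/h = -1.0693 kW
Heat removed = 1069.3 W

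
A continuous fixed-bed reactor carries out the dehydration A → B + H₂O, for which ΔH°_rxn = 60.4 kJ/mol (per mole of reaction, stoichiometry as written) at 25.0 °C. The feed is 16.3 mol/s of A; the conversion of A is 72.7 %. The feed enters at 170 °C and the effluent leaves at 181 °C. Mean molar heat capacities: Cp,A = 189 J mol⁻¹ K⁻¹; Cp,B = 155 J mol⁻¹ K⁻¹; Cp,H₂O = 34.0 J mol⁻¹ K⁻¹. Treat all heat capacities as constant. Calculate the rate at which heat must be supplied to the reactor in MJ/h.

Extent of reaction ξ = 0.727 × 16.3 = 11.85 mol/s
Reaction term: ξ·ΔH°_rxn = 11.85 × 60.4 = 715.75 kJ/s
Sensible, feed 170→25 °C: -446.7 kJ/s
Outlet flows (mol/s): A 4.4499, B 11.85, H₂O 11.85
Sensible, products 25→181 °C: 480.59 kJ/s
Q = ΔH = 749.63 kJ/s = 749.63 kW
Heat supplied = 2698.7 MJ/h

Q_in = 2700 MJ/h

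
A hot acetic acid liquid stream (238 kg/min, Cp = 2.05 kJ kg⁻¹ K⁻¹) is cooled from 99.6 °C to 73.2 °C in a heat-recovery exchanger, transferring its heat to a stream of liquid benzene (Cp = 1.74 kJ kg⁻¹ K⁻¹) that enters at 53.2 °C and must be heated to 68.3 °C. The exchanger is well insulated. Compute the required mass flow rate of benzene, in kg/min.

ṁ_c = 490 kg/min

Heat released by hot stream: Q = 238 × 2.05 × (99.6 − 73.2) = 12881 kJ/min
Energy balance on cold side (adiabatic exchanger): Q = ṁ_c·Cp_c·(T_c,out − T_c,in)
ṁ_c = 12881 / [1.74 × (68.3 − 53.2)] = 490.24 kg/min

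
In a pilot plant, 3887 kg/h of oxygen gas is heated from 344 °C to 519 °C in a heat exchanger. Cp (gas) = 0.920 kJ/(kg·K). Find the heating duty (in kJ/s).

Q = 174 kJ/s

Q = ṁ·Cp·ΔT = 3887 × 0.920 × (519 − 344) = 625810 kJ/h
Converting: 625810 / 3600 s = 173.84 kW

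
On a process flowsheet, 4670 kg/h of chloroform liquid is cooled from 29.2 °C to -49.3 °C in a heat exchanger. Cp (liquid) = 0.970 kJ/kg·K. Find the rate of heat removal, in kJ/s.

Q = ṁ·Cp·ΔT = 4670 × 0.970 × (-49.3 − 29.2) = -355600 kJ/h
Converting: 355600 / 3600 s = 98.777 kW

Q_c = 98.8 kJ/s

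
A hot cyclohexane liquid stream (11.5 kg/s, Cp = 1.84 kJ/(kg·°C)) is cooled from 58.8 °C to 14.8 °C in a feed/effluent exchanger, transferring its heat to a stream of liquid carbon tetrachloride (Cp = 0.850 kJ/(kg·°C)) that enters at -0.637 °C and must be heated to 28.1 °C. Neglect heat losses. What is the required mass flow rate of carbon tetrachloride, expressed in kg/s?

Heat released by hot stream: Q = 11.5 × 1.84 × (58.8 − 14.8) = 931.04 kJ/s
Energy balance on cold side (adiabatic exchanger): Q = ṁ_c·Cp_c·(T_c,out − T_c,in)
ṁ_c = 931.04 / [0.850 × (28.1 − -0.637)] = 38.116 kg/s

ṁ_c = 38.1 kg/s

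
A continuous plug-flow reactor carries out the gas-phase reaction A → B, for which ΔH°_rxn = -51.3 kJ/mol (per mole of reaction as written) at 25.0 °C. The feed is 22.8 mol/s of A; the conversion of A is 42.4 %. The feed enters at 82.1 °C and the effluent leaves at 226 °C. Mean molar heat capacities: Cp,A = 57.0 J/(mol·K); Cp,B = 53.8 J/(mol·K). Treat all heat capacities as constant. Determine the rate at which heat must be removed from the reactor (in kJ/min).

Q_out = 18900 kJ/min

Extent of reaction ξ = 0.424 × 22.8 = 9.6672 mol/s
Reaction term: ξ·ΔH°_rxn = 9.6672 × -51.3 = -495.93 kJ/s
Sensible, feed 82.1→25 °C: -74.207 kJ/s
Outlet flows (mol/s): A 13.133, B 9.6672
Sensible, products 25→226 °C: 255 kJ/s
Q = ΔH = -315.13 kJ/s = -315.13 kW
Heat removed = 18908 kJ/min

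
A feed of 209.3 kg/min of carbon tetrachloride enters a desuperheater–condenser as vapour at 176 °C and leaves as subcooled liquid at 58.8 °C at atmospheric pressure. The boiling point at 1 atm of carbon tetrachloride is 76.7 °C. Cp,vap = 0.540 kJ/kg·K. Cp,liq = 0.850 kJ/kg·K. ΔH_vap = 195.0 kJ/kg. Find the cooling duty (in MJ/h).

vapour 176→76.7 °C: -53.622 kJ/kg
condensation at 76.7 °C: -195 kJ/kg
liquid 76.7→58.8 °C: -15.215 kJ/kg
Δh = -53.622 + -195 + -15.215 = -263.84 kJ/kg
Q = ṁ·Δh = 209.3 kg/min × -263.84 kJ/kg = -55221 kJ/min
|Q| = 920.35 kW = 3313.3 MJ/h

Q_c = 3310 MJ/h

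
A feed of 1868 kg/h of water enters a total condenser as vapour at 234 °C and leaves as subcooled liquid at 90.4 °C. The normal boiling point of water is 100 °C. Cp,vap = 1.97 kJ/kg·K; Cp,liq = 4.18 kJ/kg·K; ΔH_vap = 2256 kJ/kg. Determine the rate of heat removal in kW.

Q_c = 1330 kW

vapour 234→100 °C: -263.98 kJ/kg
condensation at 100 °C: -2256 kJ/kg
liquid 100→90.4 °C: -40.128 kJ/kg
Δh = -263.98 + -2256 + -40.128 = -2560.1 kJ/kg
Q = ṁ·Δh = 1868 kg/h × -2560.1 kJ/kg = -4.7823e+06 kJ/h
|Q| = 1328.4 kW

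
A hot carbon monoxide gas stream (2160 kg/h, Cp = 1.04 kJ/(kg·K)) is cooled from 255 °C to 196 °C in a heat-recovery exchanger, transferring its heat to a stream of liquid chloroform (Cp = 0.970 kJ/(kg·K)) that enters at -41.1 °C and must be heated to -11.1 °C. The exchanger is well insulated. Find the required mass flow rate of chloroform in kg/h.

ṁ_c = 4550 kg/h

Heat released by hot stream: Q = 2160 × 1.04 × (255 − 196) = 132540 kJ/h
Energy balance on cold side (adiabatic exchanger): Q = ṁ_c·Cp_c·(T_c,out − T_c,in)
ṁ_c = 132540 / [0.970 × (-11.1 − -41.1)] = 4554.6 kg/h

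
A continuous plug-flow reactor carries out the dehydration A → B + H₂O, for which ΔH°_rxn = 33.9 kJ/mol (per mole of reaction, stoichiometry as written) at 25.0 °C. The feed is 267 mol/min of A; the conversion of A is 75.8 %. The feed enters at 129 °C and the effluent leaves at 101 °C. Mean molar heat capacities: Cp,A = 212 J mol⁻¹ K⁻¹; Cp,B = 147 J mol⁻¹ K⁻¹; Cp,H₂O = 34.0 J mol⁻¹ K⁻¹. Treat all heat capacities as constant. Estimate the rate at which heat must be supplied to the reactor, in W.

Q_in = 80000 W

Extent of reaction ξ = 0.758 × 267 = 202.39 mol/min
Reaction term: ξ·ΔH°_rxn = 202.39 × 33.9 = 6860.9 kJ/min
Sensible, feed 129→25 °C: -5886.8 kJ/min
Outlet flows (mol/min): A 64.614, B 202.39, H₂O 202.39
Sensible, products 25→101 °C: 3825.1 kJ/min
Q = ΔH = 4799.2 kJ/min = 79.986 kW
Heat supplied = 79986 W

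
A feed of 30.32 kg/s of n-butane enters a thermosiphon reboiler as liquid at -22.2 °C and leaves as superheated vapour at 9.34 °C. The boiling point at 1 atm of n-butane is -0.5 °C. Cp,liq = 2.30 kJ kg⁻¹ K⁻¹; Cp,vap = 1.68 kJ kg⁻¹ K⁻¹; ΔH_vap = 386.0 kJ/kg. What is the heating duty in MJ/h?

liquid -22.2→-0.5 °C: 49.91 kJ/kg
vaporisation at -0.5 °C: 386 kJ/kg
vapour -0.5→9.34 °C: 16.531 kJ/kg
Δh = 49.91 + 386 + 16.531 = 452.44 kJ/kg
Q = ṁ·Δh = 30.32 kg/s × 452.44 kJ/kg = 13718 kJ/s
|Q| = 13718 kW = 49385 MJ/h

Q = 49400 MJ/h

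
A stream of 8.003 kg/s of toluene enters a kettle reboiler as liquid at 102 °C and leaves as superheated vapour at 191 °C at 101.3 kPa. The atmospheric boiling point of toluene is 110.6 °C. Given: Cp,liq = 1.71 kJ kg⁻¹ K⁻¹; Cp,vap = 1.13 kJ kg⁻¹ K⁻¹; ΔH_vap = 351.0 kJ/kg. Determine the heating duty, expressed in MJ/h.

Q = 13200 MJ/h

liquid 102→110.6 °C: 14.706 kJ/kg
vaporisation at 110.6 °C: 351 kJ/kg
vapour 110.6→191 °C: 90.852 kJ/kg
Δh = 14.706 + 351 + 90.852 = 456.56 kJ/kg
Q = ṁ·Δh = 8.003 kg/s × 456.56 kJ/kg = 3653.8 kJ/s
|Q| = 3653.8 kW = 13154 MJ/h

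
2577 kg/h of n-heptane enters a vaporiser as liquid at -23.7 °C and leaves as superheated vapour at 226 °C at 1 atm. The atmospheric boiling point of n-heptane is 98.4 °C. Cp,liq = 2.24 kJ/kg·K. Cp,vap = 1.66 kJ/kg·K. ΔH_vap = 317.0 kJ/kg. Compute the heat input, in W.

liquid -23.7→98.4 °C: 273.5 kJ/kg
vaporisation at 98.4 °C: 317 kJ/kg
vapour 98.4→226 °C: 211.82 kJ/kg
Δh = 273.5 + 317 + 211.82 = 802.32 kJ/kg
Q = ṁ·Δh = 2577 kg/h × 802.32 kJ/kg = 2.0676e+06 kJ/h
|Q| = 574.33 kW = 574330 W

Q = 574000 W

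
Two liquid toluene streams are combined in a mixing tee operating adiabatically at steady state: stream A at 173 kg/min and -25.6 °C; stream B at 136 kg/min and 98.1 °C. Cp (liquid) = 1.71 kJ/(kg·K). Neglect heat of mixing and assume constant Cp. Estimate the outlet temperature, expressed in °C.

T_out = 28.8 °C

Energy balance with Q = 0: Σ ṁᵢCp,ᵢ(T_out − Tᵢ) = 0
Σ ṁᵢCp,ᵢTᵢ = 173×1.71×-25.6 + 136×1.71×98.1 = 15241
Σ ṁᵢCp,ᵢ = 173×1.71 + 136×1.71 = 528.39
T_out = 15241 / 528.39 = 28.844 °C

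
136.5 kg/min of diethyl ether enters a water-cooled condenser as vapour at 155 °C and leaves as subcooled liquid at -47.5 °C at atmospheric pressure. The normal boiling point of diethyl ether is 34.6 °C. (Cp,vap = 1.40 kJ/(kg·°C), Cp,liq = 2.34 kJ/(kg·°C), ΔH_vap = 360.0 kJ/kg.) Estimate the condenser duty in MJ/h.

Q_c = 5900 MJ/h

vapour 155→34.6 °C: -168.56 kJ/kg
condensation at 34.6 °C: -360 kJ/kg
liquid 34.6→-47.5 °C: -192.11 kJ/kg
Δh = -168.56 + -360 + -192.11 = -720.67 kJ/kg
Q = ṁ·Δh = 136.5 kg/min × -720.67 kJ/kg = -98372 kJ/min
|Q| = 1639.5 kW = 5902.3 MJ/h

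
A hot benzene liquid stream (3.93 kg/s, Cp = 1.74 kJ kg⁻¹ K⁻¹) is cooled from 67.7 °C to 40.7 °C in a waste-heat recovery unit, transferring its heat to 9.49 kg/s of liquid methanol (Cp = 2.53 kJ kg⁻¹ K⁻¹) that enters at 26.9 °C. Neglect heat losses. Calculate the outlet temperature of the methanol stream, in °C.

T_c,out = 34.6 °C

Heat released by hot stream: Q = 3.93 × 1.74 × (67.7 − 40.7) = 184.63 kJ/s
Energy balance on cold side (adiabatic exchanger): Q = ṁ_c·Cp_c·(T_c,out − T_c,in)
T_c,out = 26.9 + 184.63/(9.49 × 2.53) = 34.59 °C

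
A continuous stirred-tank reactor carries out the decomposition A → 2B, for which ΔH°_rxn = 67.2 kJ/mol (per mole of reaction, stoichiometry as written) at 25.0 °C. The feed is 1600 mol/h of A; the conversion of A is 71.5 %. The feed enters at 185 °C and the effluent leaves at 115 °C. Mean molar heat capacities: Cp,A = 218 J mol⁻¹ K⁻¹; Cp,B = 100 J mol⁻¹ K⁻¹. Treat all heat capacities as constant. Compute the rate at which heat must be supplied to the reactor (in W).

Extent of reaction ξ = 0.715 × 1600 = 1144 mol/h
Reaction term: ξ·ΔH°_rxn = 1144 × 67.2 = 76877 kJ/h
Sensible, feed 185→25 °C: -55808 kJ/h
Outlet flows (mol/h): A 456, B 2288
Sensible, products 25→115 °C: 29539 kJ/h
Q = ΔH = 50608 kJ/h = 14.058 kW
Heat supplied = 14058 W

Q_in = 14100 W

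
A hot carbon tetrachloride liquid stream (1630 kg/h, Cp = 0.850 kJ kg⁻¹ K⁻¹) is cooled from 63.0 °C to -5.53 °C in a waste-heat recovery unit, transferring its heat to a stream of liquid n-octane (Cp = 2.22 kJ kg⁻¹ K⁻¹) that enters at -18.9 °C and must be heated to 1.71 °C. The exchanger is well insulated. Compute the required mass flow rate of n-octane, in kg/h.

Heat released by hot stream: Q = 1630 × 0.850 × (63.0 − -5.53) = 94948 kJ/h
Energy balance on cold side (adiabatic exchanger): Q = ṁ_c·Cp_c·(T_c,out − T_c,in)
ṁ_c = 94948 / [2.22 × (1.71 − -18.9)] = 2075.2 kg/h

ṁ_c = 2080 kg/h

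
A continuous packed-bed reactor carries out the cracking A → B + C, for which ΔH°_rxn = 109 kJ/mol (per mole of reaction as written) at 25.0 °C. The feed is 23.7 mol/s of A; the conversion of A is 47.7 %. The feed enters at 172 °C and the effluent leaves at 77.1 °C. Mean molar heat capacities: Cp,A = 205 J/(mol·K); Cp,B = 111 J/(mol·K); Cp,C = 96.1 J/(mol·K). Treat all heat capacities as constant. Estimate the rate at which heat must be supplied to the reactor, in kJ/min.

Q_in = 46300 kJ/min

Extent of reaction ξ = 0.477 × 23.7 = 11.305 mol/s
Reaction term: ξ·ΔH°_rxn = 11.305 × 109 = 1232.2 kJ/s
Sensible, feed 172→25 °C: -714.2 kJ/s
Outlet flows (mol/s): A 12.395, B 11.305, C 11.305
Sensible, products 25→77.1 °C: 254.36 kJ/s
Q = ΔH = 772.4 kJ/s = 772.4 kW
Heat supplied = 46344 kJ/min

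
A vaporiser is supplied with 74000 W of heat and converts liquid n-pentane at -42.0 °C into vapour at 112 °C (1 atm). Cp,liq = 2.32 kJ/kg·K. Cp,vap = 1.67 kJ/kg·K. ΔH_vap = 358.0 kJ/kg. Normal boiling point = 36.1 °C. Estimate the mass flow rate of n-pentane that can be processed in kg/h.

Δh = 2.32×(36.1−-42.0) + 358.0 + 1.67×(112−36.1) = 665.95 kJ/kg
Q = 74000 W = 74 kJ/s = 266400 kJ/h
ṁ = Q/Δh = 266400 / 665.95 = 400.03 kg/h

ṁ = 400 kg/h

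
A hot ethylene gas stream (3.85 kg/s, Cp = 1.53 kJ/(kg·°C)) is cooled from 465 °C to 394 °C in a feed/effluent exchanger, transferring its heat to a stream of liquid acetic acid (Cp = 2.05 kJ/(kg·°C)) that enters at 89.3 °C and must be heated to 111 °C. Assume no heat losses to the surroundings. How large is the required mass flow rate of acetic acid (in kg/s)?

Heat released by hot stream: Q = 3.85 × 1.53 × (465 − 394) = 418.23 kJ/s
Energy balance on cold side (adiabatic exchanger): Q = ṁ_c·Cp_c·(T_c,out − T_c,in)
ṁ_c = 418.23 / [2.05 × (111 − 89.3)] = 9.4015 kg/s

ṁ_c = 9.40 kg/s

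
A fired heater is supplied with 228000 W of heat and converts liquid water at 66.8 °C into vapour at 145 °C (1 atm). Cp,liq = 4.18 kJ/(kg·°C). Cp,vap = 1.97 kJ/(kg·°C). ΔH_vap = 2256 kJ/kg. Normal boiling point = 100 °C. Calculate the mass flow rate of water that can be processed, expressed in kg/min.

Δh = 4.18×(100−66.8) + 2256 + 1.97×(145−100) = 2483.4 kJ/kg
Q = 228000 W = 228 kJ/s = 13680 kJ/min
ṁ = Q/Δh = 13680 / 2483.4 = 5.5085 kg/min

ṁ = 5.51 kg/min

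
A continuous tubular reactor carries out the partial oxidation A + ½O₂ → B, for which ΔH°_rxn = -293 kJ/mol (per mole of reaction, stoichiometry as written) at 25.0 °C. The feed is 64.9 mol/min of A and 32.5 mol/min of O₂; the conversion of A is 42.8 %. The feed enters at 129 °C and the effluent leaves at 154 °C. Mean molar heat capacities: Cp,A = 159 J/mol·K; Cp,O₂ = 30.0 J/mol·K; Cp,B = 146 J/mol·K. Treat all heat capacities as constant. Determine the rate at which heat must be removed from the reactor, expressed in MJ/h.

Q_out = 477 MJ/h

Extent of reaction ξ = 0.428 × 64.9 = 27.777 mol/min
Reaction term: ξ·ΔH°_rxn = 27.777 × -293 = -8138.7 kJ/min
Sensible, feed 129→25 °C: -1174.6 kJ/min
Outlet flows (mol/min): A 37.123, O₂ 18.611, B 27.777
Sensible, products 25→154 °C: 1356.6 kJ/min
Q = ΔH = -7956.7 kJ/min = -132.61 kW
Heat removed = 477.4 MJ/h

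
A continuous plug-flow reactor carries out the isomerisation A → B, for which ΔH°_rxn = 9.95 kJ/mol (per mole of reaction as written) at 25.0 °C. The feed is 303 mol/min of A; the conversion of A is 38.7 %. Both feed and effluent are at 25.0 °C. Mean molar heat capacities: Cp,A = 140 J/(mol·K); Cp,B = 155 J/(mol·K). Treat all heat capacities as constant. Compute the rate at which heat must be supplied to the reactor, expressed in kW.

Q_in = 19.4 kW

Extent of reaction ξ = 0.387 × 303 = 117.26 mol/min
Reaction term: ξ·ΔH°_rxn = 117.26 × 9.95 = 1166.7 kJ/min
Q = ΔH = 1166.7 kJ/min = 19.446 kW
Heat supplied = 19.446 kW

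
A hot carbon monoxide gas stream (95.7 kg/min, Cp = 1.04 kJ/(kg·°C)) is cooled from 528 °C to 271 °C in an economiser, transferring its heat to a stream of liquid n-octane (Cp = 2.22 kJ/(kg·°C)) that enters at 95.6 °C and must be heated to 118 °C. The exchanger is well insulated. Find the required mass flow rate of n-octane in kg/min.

Heat released by hot stream: Q = 95.7 × 1.04 × (528 − 271) = 25579 kJ/min
Energy balance on cold side (adiabatic exchanger): Q = ṁ_c·Cp_c·(T_c,out − T_c,in)
ṁ_c = 25579 / [2.22 × (118 − 95.6)] = 514.37 kg/min

ṁ_c = 514 kg/min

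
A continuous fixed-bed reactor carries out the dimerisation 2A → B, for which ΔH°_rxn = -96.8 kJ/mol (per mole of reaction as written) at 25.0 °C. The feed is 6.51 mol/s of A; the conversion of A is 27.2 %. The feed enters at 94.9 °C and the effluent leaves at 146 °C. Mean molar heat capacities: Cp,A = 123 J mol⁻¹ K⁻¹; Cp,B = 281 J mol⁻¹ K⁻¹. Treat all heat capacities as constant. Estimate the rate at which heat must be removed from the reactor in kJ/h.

Extent of reaction ξ = 0.272 × 6.51 / 2 = 0.88536 mol/s
Reaction term: ξ·ΔH°_rxn = 0.88536 × -96.8 = -85.703 kJ/s
Sensible, feed 94.9→25 °C: -55.971 kJ/s
Outlet flows (mol/s): A 4.7393, B 0.88536
Sensible, products 25→146 °C: 100.64 kJ/s
Q = ΔH = -41.036 kJ/s = -41.036 kW
Heat removed = 147730 kJ/h

Q_out = 148000 kJ/h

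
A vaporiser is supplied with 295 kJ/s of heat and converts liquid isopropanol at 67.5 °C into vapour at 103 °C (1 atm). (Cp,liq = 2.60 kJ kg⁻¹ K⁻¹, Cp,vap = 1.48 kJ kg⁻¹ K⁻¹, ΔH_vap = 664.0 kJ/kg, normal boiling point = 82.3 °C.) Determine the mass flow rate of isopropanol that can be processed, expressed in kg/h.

ṁ = 1450 kg/h

Δh = 2.60×(82.3−67.5) + 664.0 + 1.48×(103−82.3) = 733.12 kJ/kg
Q = 295 kJ/s = 295 kJ/s = 1.062e+06 kJ/h
ṁ = Q/Δh = 1.062e+06 / 733.12 = 1448.6 kg/h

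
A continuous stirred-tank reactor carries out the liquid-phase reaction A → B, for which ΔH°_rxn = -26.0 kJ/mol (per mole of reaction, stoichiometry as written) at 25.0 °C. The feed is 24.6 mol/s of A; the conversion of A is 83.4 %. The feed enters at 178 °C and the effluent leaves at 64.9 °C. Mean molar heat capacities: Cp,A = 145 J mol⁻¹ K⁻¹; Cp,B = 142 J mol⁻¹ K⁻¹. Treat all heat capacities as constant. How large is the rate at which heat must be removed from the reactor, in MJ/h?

Extent of reaction ξ = 0.834 × 24.6 = 20.516 mol/s
Reaction term: ξ·ΔH°_rxn = 20.516 × -26.0 = -533.43 kJ/s
Sensible, feed 178→25 °C: -545.75 kJ/s
Outlet flows (mol/s): A 4.0836, B 20.516
Sensible, products 25→64.9 °C: 139.87 kJ/s
Q = ΔH = -939.31 kJ/s = -939.31 kW
Heat removed = 3381.5 MJ/h

Q_out = 3380 MJ/h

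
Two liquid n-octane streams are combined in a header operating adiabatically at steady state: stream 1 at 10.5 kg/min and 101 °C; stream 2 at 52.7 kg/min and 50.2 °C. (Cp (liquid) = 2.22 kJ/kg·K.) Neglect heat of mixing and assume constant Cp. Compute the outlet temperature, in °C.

No heat crosses the boundary, so H_out = H_in.
Σ ṁᵢCp,ᵢTᵢ = 10.5×2.22×101 + 52.7×2.22×50.2 = 8227.4
Σ ṁᵢCp,ᵢ = 10.5×2.22 + 52.7×2.22 = 140.3
T_out = 8227.4 / 140.3 = 58.64 °C

T_out = 58.6 °C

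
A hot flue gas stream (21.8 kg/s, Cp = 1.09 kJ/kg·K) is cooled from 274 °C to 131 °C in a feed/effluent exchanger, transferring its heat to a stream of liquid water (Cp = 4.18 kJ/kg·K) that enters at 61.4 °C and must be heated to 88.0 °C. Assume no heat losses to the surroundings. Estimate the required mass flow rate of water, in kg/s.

Heat released by hot stream: Q = 21.8 × 1.09 × (274 − 131) = 3398 kJ/s
Energy balance on cold side (adiabatic exchanger): Q = ṁ_c·Cp_c·(T_c,out − T_c,in)
ṁ_c = 3398 / [4.18 × (88.0 − 61.4)] = 30.561 kg/s

ṁ_c = 30.6 kg/s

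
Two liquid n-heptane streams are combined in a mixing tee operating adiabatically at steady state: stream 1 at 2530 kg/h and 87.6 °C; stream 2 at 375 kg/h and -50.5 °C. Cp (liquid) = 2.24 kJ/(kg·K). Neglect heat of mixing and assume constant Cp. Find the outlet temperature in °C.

T_out = 69.8 °C

Adiabatic, steady state ⇒ Σ ṁᵢCp,ᵢ(T_out − Tᵢ) = 0
T_out = Σ ṁᵢCp,ᵢTᵢ / Σ ṁᵢCp,ᵢ
      = 454030 / 6507.2 = 69.773 °C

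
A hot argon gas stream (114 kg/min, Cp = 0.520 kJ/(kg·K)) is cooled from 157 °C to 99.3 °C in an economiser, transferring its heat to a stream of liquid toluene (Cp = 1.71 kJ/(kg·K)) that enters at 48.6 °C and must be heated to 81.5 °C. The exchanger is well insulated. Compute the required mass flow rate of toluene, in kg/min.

Heat released by hot stream: Q = 114 × 0.520 × (157 − 99.3) = 3420.5 kJ/min
Energy balance on cold side (adiabatic exchanger): Q = ṁ_c·Cp_c·(T_c,out − T_c,in)
ṁ_c = 3420.5 / [1.71 × (81.5 − 48.6)] = 60.798 kg/min

ṁ_c = 60.8 kg/min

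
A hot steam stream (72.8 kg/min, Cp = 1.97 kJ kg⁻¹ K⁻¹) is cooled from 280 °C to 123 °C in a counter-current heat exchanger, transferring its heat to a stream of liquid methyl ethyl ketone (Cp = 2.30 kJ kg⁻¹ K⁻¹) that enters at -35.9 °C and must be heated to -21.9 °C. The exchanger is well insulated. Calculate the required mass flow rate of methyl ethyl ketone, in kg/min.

ṁ_c = 699 kg/min

Heat released by hot stream: Q = 72.8 × 1.97 × (280 − 123) = 22516 kJ/min
Energy balance on cold side (adiabatic exchanger): Q = ṁ_c·Cp_c·(T_c,out − T_c,in)
ṁ_c = 22516 / [2.30 × (-21.9 − -35.9)] = 699.26 kg/min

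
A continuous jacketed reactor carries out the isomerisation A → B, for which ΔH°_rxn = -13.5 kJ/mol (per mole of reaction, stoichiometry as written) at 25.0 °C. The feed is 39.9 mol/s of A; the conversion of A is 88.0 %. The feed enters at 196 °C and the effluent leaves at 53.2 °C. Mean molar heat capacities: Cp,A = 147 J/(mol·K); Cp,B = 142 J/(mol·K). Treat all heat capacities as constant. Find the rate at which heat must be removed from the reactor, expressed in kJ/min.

Q_out = 79000 kJ/min

Extent of reaction ξ = 0.880 × 39.9 = 35.112 mol/s
Reaction term: ξ·ΔH°_rxn = 35.112 × -13.5 = -474.01 kJ/s
Sensible, feed 196→25 °C: -1003 kJ/s
Outlet flows (mol/s): A 4.788, B 35.112
Sensible, products 25→53.2 °C: 160.45 kJ/s
Q = ΔH = -1316.5 kJ/s = -1316.5 kW
Heat removed = 78992 kJ/min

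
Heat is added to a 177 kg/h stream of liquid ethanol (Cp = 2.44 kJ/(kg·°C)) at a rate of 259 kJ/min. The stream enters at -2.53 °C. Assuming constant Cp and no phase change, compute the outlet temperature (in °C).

T_out = 33.5 °C

Q = 259 kJ/min = 15540 kJ/h
ΔT = Q/(ṁ·Cp) = 15540/(177×2.44) = 35.982 K
T_out = -2.53 + 35.982 = 33.452 °C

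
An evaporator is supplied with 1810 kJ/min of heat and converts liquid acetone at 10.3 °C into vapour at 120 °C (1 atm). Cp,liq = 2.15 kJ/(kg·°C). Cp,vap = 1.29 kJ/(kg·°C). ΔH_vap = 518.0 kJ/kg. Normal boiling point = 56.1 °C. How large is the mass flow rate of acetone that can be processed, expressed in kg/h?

Δh = 2.15×(56.1−10.3) + 518.0 + 1.29×(120−56.1) = 698.9 kJ/kg
Q = 1810 kJ/min = 30.167 kJ/s = 108600 kJ/h
ṁ = Q/Δh = 108600 / 698.9 = 155.39 kg/h

ṁ = 155 kg/h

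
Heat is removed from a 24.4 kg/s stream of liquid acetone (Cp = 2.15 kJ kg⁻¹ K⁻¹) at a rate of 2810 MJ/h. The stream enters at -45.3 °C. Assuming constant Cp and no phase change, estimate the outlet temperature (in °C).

T_out = -60.2 °C

Q = 2810 MJ/h = 780.56 kJ/s
ΔT = Q/(ṁ·Cp) = 780.56/(24.4×2.15) = 14.879 K
T_out = -45.3 − 14.879 = -60.179 °C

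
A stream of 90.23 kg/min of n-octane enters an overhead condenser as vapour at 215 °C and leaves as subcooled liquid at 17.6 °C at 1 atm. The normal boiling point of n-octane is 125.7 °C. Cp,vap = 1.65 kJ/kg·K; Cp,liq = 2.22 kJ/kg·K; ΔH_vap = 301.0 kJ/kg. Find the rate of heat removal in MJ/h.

Q_c = 3730 MJ/h

vapour 215→125.7 °C: -147.34 kJ/kg
condensation at 125.7 °C: -301 kJ/kg
liquid 125.7→17.6 °C: -239.98 kJ/kg
Δh = -147.34 + -301 + -239.98 = -688.33 kJ/kg
Q = ṁ·Δh = 90.23 kg/min × -688.33 kJ/kg = -62108 kJ/min
|Q| = 1035.1 kW = 3726.5 MJ/h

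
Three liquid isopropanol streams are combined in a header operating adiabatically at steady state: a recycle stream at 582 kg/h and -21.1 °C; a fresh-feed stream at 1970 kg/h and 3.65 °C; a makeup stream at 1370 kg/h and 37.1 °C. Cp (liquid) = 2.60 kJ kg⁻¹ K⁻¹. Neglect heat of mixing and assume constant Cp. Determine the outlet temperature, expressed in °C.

Adiabatic, steady state ⇒ Σ ṁᵢCp,ᵢ(T_out − Tᵢ) = 0
T_out = Σ ṁᵢCp,ᵢTᵢ / Σ ṁᵢCp,ᵢ
      = 118920 / 10197 = 11.662 °C

T_out = 11.7 °C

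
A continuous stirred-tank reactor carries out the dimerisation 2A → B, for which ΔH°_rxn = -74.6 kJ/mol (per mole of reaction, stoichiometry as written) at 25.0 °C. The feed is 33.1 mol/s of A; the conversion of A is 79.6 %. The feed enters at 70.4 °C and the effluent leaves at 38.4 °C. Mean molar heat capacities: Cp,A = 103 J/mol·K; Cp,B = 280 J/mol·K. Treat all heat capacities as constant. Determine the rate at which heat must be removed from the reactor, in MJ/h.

Q_out = 3880 MJ/h

Extent of reaction ξ = 0.796 × 33.1 / 2 = 13.174 mol/s
Reaction term: ξ·ΔH°_rxn = 13.174 × -74.6 = -982.77 kJ/s
Sensible, feed 70.4→25 °C: -154.78 kJ/s
Outlet flows (mol/s): A 6.7524, B 13.174
Sensible, products 25→38.4 °C: 58.748 kJ/s
Q = ΔH = -1078.8 kJ/s = -1078.8 kW
Heat removed = 3883.7 MJ/h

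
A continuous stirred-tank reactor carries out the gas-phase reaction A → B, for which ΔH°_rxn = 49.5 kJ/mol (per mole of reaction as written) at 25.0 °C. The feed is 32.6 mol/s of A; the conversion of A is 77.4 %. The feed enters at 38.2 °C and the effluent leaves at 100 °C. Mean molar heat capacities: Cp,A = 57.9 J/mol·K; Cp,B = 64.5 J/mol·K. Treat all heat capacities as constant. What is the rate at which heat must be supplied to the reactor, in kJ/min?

Q_in = 82700 kJ/min

Extent of reaction ξ = 0.774 × 32.6 = 25.232 mol/s
Reaction term: ξ·ΔH°_rxn = 25.232 × 49.5 = 1249 kJ/s
Sensible, feed 38.2→25 °C: -24.916 kJ/s
Outlet flows (mol/s): A 7.3676, B 25.232
Sensible, products 25→100 °C: 154.06 kJ/s
Q = ΔH = 1378.1 kJ/s = 1378.1 kW
Heat supplied = 82689 kJ/min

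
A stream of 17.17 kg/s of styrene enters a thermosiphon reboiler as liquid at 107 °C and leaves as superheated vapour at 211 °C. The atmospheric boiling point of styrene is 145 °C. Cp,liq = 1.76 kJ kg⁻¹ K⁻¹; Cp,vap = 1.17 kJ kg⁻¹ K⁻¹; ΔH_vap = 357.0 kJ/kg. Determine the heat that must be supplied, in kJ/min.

Q = 516000 kJ/min

liquid 107→145 °C: 66.88 kJ/kg
vaporisation at 145 °C: 357 kJ/kg
vapour 145→211 °C: 77.22 kJ/kg
Δh = 66.88 + 357 + 77.22 = 501.1 kJ/kg
Q = ṁ·Δh = 17.17 kg/s × 501.1 kJ/kg = 8603.9 kJ/s
|Q| = 8603.9 kW = 516230 kJ/min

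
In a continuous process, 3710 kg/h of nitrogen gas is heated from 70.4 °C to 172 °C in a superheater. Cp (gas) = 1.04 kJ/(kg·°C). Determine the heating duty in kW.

Q = ṁ·Cp·ΔT = 3710 × 1.04 × (172 − 70.4) = 392010 kJ/h
Converting: 392010 / 3600 s = 108.89 kW

Q = 109 kW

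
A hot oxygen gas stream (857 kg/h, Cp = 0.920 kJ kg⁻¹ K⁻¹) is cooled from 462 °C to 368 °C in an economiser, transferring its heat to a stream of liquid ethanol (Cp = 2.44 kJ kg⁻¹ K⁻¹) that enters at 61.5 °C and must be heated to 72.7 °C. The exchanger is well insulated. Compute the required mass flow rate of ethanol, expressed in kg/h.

ṁ_c = 2710 kg/h

Heat released by hot stream: Q = 857 × 0.920 × (462 − 368) = 74113 kJ/h
Energy balance on cold side (adiabatic exchanger): Q = ṁ_c·Cp_c·(T_c,out − T_c,in)
ṁ_c = 74113 / [2.44 × (72.7 − 61.5)] = 2712 kg/h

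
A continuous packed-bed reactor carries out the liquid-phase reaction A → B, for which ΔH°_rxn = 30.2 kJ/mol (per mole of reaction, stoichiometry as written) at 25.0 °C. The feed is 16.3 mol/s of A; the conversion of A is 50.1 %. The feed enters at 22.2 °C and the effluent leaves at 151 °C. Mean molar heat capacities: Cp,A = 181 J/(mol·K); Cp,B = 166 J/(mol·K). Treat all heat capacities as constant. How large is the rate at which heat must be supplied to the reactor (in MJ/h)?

Q_in = 2200 MJ/h

Extent of reaction ξ = 0.501 × 16.3 = 8.1663 mol/s
Reaction term: ξ·ΔH°_rxn = 8.1663 × 30.2 = 246.62 kJ/s
Sensible, feed 22.2→25 °C: 8.2608 kJ/s
Outlet flows (mol/s): A 8.1337, B 8.1663
Sensible, products 25→151 °C: 356.3 kJ/s
Q = ΔH = 611.19 kJ/s = 611.19 kW
Heat supplied = 2200.3 MJ/h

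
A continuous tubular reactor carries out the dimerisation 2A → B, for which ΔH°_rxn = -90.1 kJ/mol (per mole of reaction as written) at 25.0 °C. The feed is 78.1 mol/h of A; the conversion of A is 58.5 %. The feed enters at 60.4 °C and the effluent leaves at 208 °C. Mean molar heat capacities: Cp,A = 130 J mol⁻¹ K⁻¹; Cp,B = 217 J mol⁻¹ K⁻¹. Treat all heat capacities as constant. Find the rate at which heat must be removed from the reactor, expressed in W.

Extent of reaction ξ = 0.585 × 78.1 / 2 = 22.844 mol/h
Reaction term: ξ·ΔH°_rxn = 22.844 × -90.1 = -2058.3 kJ/h
Sensible, feed 60.4→25 °C: -359.42 kJ/h
Outlet flows (mol/h): A 32.412, B 22.844
Sensible, products 25→208 °C: 1678.2 kJ/h
Q = ΔH = -739.45 kJ/h = -0.2054 kW
Heat removed = 205.4 W

Q_out = 205 W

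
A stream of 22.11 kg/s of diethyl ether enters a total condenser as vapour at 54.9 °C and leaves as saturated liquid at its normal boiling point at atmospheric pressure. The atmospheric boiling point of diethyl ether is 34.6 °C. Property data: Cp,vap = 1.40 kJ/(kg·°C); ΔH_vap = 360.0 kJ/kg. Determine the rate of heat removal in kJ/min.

Q_c = 515000 kJ/min

vapour 54.9→34.6 °C: -28.42 kJ/kg
condensation at 34.6 °C: -360 kJ/kg
Δh = -28.42 + -360 = -388.42 kJ/kg
Q = ṁ·Δh = 22.11 kg/s × -388.42 kJ/kg = -8588 kJ/s
|Q| = 8588 kW = 515280 kJ/min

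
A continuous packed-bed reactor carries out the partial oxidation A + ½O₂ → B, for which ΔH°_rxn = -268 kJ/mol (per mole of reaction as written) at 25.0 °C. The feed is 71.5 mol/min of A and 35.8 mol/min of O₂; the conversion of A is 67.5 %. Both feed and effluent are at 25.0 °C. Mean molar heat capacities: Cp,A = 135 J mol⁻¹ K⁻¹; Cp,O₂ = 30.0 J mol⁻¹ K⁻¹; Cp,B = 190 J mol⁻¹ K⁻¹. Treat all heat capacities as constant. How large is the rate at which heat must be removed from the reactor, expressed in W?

Extent of reaction ξ = 0.675 × 71.5 = 48.263 mol/min
Reaction term: ξ·ΔH°_rxn = 48.263 × -268 = -12934 kJ/min
Q = ΔH = -12934 kJ/min = -215.57 kW
Heat removed = 215570 W

Q_out = 216000 W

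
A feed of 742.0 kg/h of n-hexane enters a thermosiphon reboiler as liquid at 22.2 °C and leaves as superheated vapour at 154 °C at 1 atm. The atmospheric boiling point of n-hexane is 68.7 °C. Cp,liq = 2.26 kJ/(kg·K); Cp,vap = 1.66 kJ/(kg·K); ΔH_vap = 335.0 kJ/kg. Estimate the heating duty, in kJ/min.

Q = 7190 kJ/min

liquid 22.2→68.7 °C: 105.09 kJ/kg
vaporisation at 68.7 °C: 335 kJ/kg
vapour 68.7→154 °C: 141.6 kJ/kg
Δh = 105.09 + 335 + 141.6 = 581.69 kJ/kg
Q = ṁ·Δh = 742.0 kg/h × 581.69 kJ/kg = 431610 kJ/h
|Q| = 119.89 kW = 7193.5 kJ/min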